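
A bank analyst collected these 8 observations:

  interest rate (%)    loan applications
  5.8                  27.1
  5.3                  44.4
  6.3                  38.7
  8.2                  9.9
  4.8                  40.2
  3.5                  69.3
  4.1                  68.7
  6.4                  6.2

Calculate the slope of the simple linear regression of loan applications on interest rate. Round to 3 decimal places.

n = 8, Σx = 44.4, Σy = 304.5, Σxy = 1474.35, Σx² = 261.72
Sxx = Σx² − (Σx)²/n = 261.72 − 246.42 = 15.3
Sxy = Σxy − (Σx)(Σy)/n = 1474.35 − 1689.975 = -215.625
b = Sxy/Sxx = -215.625/15.3 = -14.093137

-14.093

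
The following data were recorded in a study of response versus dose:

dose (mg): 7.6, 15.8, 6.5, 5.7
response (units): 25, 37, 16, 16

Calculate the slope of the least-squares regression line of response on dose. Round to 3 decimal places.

n = 4, Σx = 35.6, Σy = 94, Σxy = 969.8, Σx² = 382.14
Sxx = Σx² − (Σx)²/n = 382.14 − 316.84 = 65.3
Sxy = Σxy − (Σx)(Σy)/n = 969.8 − 836.6 = 133.2
b = Sxy/Sxx = 133.2/65.3 = 2.039816

2.040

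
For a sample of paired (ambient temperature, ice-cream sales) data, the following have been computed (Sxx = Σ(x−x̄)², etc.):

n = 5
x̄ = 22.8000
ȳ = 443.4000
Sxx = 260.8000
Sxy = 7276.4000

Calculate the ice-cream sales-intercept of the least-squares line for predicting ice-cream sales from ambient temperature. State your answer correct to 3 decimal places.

-192.727

b = Sxy/Sxx = 7276.4/260.8 = 27.900307
a = ȳ − b·x̄ = 443.4 − 27.900307·22.8 = -192.726994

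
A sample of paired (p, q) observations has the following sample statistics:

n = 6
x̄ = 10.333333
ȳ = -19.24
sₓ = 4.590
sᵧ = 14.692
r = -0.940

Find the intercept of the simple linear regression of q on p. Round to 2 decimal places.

b = r · sᵧ/sₓ = -0.94 · 14.692/4.59 = -3.008819
a = ȳ − b·x̄ = -19.24 − (-3.008819)·10.333333 = 11.851130

11.85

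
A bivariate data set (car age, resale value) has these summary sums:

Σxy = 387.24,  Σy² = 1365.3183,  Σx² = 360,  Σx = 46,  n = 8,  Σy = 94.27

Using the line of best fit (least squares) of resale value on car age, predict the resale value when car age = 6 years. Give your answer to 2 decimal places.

Sxx = Σx² − (Σx)²/n = 360 − 264.5 = 95.5
Sxy = Σxy − (Σx)(Σy)/n = 387.24 − 542.0525 = -154.8125
b = Sxy/Sxx = -154.8125/95.5 = -1.621073
a = ȳ − b·x̄ = 11.78375 − (-1.621073)·5.75 = 21.104921
ŷ(6) = a + b·6 = 21.104921 + (-1.621073)·6 = 11.378482

11.38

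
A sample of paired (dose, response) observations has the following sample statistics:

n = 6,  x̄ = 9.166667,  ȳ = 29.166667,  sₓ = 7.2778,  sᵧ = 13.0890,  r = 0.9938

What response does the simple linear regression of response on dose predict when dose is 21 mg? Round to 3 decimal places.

b = r · sᵧ/sₓ = 0.9938 · 13.089/7.2778 = 1.787332
a = ȳ − b·x̄ = 29.166667 − 1.787332·9.166667 = 12.782785
ŷ(21) = a + b·21 = 12.782785 + 1.787332·21 = 50.316767

50.317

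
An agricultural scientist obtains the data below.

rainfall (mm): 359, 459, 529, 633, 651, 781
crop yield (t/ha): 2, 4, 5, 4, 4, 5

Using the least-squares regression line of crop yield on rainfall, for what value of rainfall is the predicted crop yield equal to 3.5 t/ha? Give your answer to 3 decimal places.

n = 6, Σx = 3412, Σy = 24, Σxy = 14240, Σx² = 2053854
Sxx = Σx² − (Σx)²/n = 2053854 − 1940290.666667 = 113563.333333
Sxy = Σxy − (Σx)(Σy)/n = 14240 − 13648 = 592
b = Sxy/Sxx = 592/113563.333333 = 0.005213
a = ȳ − b·x̄ = 4 − 0.005213·568.666667 = 1.035569
Set a + b·x = 3.5: x = (3.5 − 1.035569) / 0.005213 = 472.751689

472.752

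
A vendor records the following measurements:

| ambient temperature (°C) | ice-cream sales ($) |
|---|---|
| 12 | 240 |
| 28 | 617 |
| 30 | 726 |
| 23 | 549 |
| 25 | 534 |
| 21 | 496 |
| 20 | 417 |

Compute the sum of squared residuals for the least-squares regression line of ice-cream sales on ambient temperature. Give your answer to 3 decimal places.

n = 7, Σx = 159, Σy = 3579, Σxy = 86669, Σx² = 3823, Σy² = 1971827
Sxx = Σx² − (Σx)²/n = 3823 − 3611.571429 = 211.428571
Sxy = Σxy − (Σx)(Σy)/n = 86669 − 81294.428571 = 5374.571429
Syy = Σy² − (Σy)²/n = 1971827 − 1829891.571429 = 141935.428571
b = Sxy/Sxx = 5374.571429/211.428571 = 25.420270
SSE = Syy − b·Sxy = 141935.428571 − 25.420270·5374.571429 = 5312.370270

5312.370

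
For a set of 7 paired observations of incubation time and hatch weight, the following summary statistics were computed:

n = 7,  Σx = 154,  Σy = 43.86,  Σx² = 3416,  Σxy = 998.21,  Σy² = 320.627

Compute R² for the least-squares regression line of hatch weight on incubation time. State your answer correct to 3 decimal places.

0.864

Sxx = Σx² − (Σx)²/n = 3416 − 3388 = 28
Sxy = Σxy − (Σx)(Σy)/n = 998.21 − 964.92 = 33.29
Syy = Σy² − (Σy)²/n = 320.627 − 274.814229 = 45.812771
R² = Sxy²/(Sxx·Syy) = (33.29)²/(28·45.812771) = 0.863939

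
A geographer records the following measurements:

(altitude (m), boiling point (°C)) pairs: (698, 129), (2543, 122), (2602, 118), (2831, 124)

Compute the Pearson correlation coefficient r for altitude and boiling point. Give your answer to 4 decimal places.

n = 4, Σx = 8674, Σy = 493, Σxy = 1058368, Σx² = 21739018, Σy² = 60825
Sxx = Σx² − (Σx)²/n = 21739018 − 18809569 = 2929449
Sxy = Σxy − (Σx)(Σy)/n = 1058368 − 1069070.5 = -10702.5
Syy = Σy² − (Σy)²/n = 60825 − 60762.25 = 62.75
r = Sxy/√(Sxx·Syy) = -10702.5/√(183822924.75) = -10702.5/13558.131315 = -0.789379

-0.7894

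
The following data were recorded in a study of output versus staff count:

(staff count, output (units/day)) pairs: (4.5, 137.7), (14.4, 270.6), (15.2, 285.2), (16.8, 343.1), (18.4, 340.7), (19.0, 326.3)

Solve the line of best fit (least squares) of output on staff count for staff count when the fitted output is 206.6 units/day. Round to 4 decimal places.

n = 6, Σx = 88.3, Σy = 1703.6, Σxy = 27083.99, Σx² = 1440.45
Sxx = Σx² − (Σx)²/n = 1440.45 − 1299.481667 = 140.968333
Sxy = Σxy − (Σx)(Σy)/n = 27083.99 − 25071.313333 = 2012.676667
b = Sxy/Sxx = 2012.676667/140.968333 = 14.277509
a = ȳ − b·x̄ = 283.933333 − 14.277509·14.716667 = 73.815991
Set a + b·x = 206.6: x = (206.6 − 73.815991) / 14.277509 = 9.300222

9.3002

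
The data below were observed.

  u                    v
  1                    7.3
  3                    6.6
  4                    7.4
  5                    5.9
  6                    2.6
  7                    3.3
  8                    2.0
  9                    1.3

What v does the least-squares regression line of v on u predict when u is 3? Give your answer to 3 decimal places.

6.600

n = 8, Σx = 43, Σy = 36.4, Σxy = 152.6, Σx² = 281
Sxx = Σx² − (Σx)²/n = 281 − 231.125 = 49.875
Sxy = Σxy − (Σx)(Σy)/n = 152.6 − 195.65 = -43.05
b = Sxy/Sxx = -43.05/49.875 = -0.863158
a = ȳ − b·x̄ = 4.55 − (-0.863158)·5.375 = 9.189474
ŷ(3) = a + b·3 = 9.189474 + (-0.863158)·3 = 6.6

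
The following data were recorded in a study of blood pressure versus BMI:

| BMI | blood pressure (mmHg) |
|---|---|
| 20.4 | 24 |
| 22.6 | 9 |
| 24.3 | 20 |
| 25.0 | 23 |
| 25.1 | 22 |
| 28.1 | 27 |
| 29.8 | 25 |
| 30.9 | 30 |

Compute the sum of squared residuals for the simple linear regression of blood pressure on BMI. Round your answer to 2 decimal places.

168.68

n = 8, Σx = 206.2, Σy = 180, Σxy = 4736.9, Σx² = 5404.88, Σy² = 4324
Sxx = Σx² − (Σx)²/n = 5404.88 − 5314.805 = 90.075
Sxy = Σxy − (Σx)(Σy)/n = 4736.9 − 4639.5 = 97.4
Syy = Σy² − (Σy)²/n = 4324 − 4050 = 274
b = Sxy/Sxx = 97.4/90.075 = 1.081321
SSE = Syy − b·Sxy = 274 − 1.081321·97.4 = 168.679323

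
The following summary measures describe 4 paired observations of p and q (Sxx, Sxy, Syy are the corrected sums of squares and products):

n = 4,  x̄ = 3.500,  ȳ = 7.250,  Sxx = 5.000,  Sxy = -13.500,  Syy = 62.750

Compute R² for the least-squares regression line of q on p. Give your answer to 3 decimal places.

R² = Sxy²/(Sxx·Syy) = (-13.5)²/(5·62.75) = 0.580876

0.581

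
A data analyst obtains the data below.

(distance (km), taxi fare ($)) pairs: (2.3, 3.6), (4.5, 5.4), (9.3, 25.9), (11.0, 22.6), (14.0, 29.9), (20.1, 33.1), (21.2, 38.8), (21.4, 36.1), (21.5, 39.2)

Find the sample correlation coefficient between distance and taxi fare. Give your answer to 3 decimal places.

0.956

n = 9, Σx = 125.3, Σy = 234.6, Σxy = 4043.86, Σx² = 2202.69, Σy² = 7558.6
Sxx = Σx² − (Σx)²/n = 2202.69 − 1744.454444 = 458.235556
Sxy = Σxy − (Σx)(Σy)/n = 4043.86 − 3266.153333 = 777.706667
Syy = Σy² − (Σy)²/n = 7558.6 − 6115.24 = 1443.36
r = Sxy/√(Sxx·Syy) = 777.706667/√(661398.871467) = 777.706667/813.264331 = 0.956278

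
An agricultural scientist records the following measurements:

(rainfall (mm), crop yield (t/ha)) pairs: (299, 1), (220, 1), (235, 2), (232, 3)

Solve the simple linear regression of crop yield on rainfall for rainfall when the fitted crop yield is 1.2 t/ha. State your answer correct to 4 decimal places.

298.1185

n = 4, Σx = 986, Σy = 7, Σxy = 1685, Σx² = 246850
Sxx = Σx² − (Σx)²/n = 246850 − 243049 = 3801
Sxy = Σxy − (Σx)(Σy)/n = 1685 − 1725.5 = -40.5
b = Sxy/Sxx = -40.5/3801 = -0.010655
a = ȳ − b·x̄ = 1.75 − (-0.010655)·246.5 = 4.376480
Set a + b·x = 1.2: x = (1.2 − 4.376480) / (-0.010655) = 298.118519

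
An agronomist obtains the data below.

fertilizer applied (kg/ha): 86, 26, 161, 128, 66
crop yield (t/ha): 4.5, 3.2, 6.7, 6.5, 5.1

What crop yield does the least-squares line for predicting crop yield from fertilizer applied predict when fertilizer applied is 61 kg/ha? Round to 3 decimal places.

n = 5, Σx = 467, Σy = 26, Σxy = 2717.5, Σx² = 54733
Sxx = Σx² − (Σx)²/n = 54733 − 43617.8 = 11115.2
Sxy = Σxy − (Σx)(Σy)/n = 2717.5 − 2428.4 = 289.1
b = Sxy/Sxx = 289.1/11115.2 = 0.026009
a = ȳ − b·x̄ = 5.2 − 0.026009·93.4 = 2.770719
ŷ(61) = a + b·61 = 2.770719 + 0.026009·61 = 4.357295

4.357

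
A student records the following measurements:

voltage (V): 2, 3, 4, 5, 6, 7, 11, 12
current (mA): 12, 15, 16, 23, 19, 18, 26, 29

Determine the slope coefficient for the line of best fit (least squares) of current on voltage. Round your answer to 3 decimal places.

1.470

n = 8, Σx = 50, Σy = 158, Σxy = 1122, Σx² = 404
Sxx = Σx² − (Σx)²/n = 404 − 312.5 = 91.5
Sxy = Σxy − (Σx)(Σy)/n = 1122 − 987.5 = 134.5
b = Sxy/Sxx = 134.5/91.5 = 1.469945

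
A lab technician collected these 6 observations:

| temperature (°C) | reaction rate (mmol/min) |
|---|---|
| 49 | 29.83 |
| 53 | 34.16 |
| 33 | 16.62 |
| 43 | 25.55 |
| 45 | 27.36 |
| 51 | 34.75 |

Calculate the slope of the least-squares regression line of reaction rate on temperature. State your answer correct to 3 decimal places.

0.912

n = 6, Σx = 274, Σy = 168.27, Σxy = 7922.71, Σx² = 12774
Sxx = Σx² − (Σx)²/n = 12774 − 12512.666667 = 261.333333
Sxy = Σxy − (Σx)(Σy)/n = 7922.71 − 7684.33 = 238.38
b = Sxy/Sxx = 238.38/261.333333 = 0.912168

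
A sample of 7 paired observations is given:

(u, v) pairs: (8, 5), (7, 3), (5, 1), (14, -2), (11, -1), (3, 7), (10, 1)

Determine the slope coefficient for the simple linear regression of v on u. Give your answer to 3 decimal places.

n = 7, Σx = 58, Σy = 14, Σxy = 58, Σx² = 564
Sxx = Σx² − (Σx)²/n = 564 − 480.571429 = 83.428571
Sxy = Σxy − (Σx)(Σy)/n = 58 − 116 = -58
b = Sxy/Sxx = -58/83.428571 = -0.695205

-0.695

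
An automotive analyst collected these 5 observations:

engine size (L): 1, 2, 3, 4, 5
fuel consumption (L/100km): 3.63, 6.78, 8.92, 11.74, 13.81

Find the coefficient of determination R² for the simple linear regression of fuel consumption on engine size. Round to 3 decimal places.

n = 5, Σx = 15, Σy = 44.88, Σxy = 159.96, Σx² = 55, Σy² = 467.2554
Sxx = Σx² − (Σx)²/n = 55 − 45 = 10
Sxy = Σxy − (Σx)(Σy)/n = 159.96 − 134.64 = 25.32
Syy = Σy² − (Σy)²/n = 467.2554 − 402.84288 = 64.41252
R² = Sxy²/(Sxx·Syy) = (25.32)²/(10·64.41252) = 0.995307

0.995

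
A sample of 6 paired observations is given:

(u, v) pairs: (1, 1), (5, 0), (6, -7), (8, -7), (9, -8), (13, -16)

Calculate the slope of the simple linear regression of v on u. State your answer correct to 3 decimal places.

n = 6, Σx = 42, Σy = -37, Σxy = -377, Σx² = 376
Sxx = Σx² − (Σx)²/n = 376 − 294 = 82
Sxy = Σxy − (Σx)(Σy)/n = -377 − (-259) = -118
b = Sxy/Sxx = -118/82 = -1.439024

-1.439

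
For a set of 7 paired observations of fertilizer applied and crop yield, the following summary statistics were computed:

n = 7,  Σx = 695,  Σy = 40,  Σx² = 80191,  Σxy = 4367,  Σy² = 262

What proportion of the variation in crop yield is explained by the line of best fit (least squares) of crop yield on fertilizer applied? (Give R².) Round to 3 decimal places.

0.418

Sxx = Σx² − (Σx)²/n = 80191 − 69003.571429 = 11187.428571
Sxy = Σxy − (Σx)(Σy)/n = 4367 − 3971.428571 = 395.571429
Syy = Σy² − (Σy)²/n = 262 − 228.571429 = 33.428571
R² = Sxy²/(Sxx·Syy) = (395.571429)²/(11187.428571·33.428571) = 0.418410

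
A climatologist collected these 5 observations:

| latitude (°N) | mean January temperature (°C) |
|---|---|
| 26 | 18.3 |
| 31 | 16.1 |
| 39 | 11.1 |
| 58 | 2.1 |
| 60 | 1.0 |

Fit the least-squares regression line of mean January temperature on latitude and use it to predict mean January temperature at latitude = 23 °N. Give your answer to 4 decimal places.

19.8067

n = 5, Σx = 214, Σy = 48.6, Σxy = 1589.6, Σx² = 10122
Sxx = Σx² − (Σx)²/n = 10122 − 9159.2 = 962.8
Sxy = Σxy − (Σx)(Σy)/n = 1589.6 − 2080.08 = -490.48
b = Sxy/Sxx = -490.48/962.8 = -0.509431
a = ȳ − b·x̄ = 9.72 − (-0.509431)·42.8 = 31.523639
ŷ(23) = a + b·23 = 31.523639 + (-0.509431)·23 = 19.806730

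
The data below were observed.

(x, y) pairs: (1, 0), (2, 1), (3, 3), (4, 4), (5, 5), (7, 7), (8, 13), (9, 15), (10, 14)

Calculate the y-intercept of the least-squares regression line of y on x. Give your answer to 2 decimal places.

-2.54

n = 9, Σx = 49, Σy = 62, Σxy = 480, Σx² = 349
Sxx = Σx² − (Σx)²/n = 349 − 266.777778 = 82.222222
Sxy = Σxy − (Σx)(Σy)/n = 480 − 337.555556 = 142.444444
b = Sxy/Sxx = 142.444444/82.222222 = 1.732432
a = ȳ − b·x̄ = 6.888889 − 1.732432·5.444444 = -2.543243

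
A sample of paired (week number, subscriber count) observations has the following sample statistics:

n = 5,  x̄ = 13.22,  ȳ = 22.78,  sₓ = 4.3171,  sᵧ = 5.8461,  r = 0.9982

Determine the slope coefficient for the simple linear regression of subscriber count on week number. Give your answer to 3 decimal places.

1.352

b = r · sᵧ/sₓ = 0.9982 · 5.8461/4.3171 = 1.351735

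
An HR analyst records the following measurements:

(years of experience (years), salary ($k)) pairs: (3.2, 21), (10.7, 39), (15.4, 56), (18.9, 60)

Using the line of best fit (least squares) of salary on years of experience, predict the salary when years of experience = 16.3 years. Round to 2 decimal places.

55.07

n = 4, Σx = 48.2, Σy = 176, Σxy = 2480.9, Σx² = 719.1
Sxx = Σx² − (Σx)²/n = 719.1 − 580.81 = 138.29
Sxy = Σxy − (Σx)(Σy)/n = 2480.9 − 2120.8 = 360.1
b = Sxy/Sxx = 360.1/138.29 = 2.603948
a = ȳ − b·x̄ = 44 − 2.603948·12.05 = 12.622424
ŷ(16.3) = a + b·16.3 = 12.622424 + 2.603948·16.3 = 55.066780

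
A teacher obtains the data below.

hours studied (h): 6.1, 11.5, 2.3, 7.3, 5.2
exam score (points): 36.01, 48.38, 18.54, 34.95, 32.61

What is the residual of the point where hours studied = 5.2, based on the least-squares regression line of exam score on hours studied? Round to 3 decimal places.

n = 5, Σx = 32.4, Σy = 170.49, Σxy = 1243.38, Σx² = 255.08
Sxx = Σx² − (Σx)²/n = 255.08 − 209.952 = 45.128
Sxy = Σxy − (Σx)(Σy)/n = 1243.38 − 1104.7752 = 138.6048
b = Sxy/Sxx = 138.6048/45.128 = 3.071370
a = ȳ − b·x̄ = 34.098 − 3.071370·6.48 = 14.195520
ŷ(5.2) = 14.195520 + 3.071370·5.2 = 30.166646
residual = y − ŷ = 32.61 − 30.166646 = 2.443354

2.443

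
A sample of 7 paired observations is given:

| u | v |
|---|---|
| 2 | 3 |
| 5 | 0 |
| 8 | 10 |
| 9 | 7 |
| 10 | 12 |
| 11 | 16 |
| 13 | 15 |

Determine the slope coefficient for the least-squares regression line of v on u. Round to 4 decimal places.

1.4144

n = 7, Σx = 58, Σy = 63, Σxy = 640, Σx² = 564
Sxx = Σx² − (Σx)²/n = 564 − 480.571429 = 83.428571
Sxy = Σxy − (Σx)(Σy)/n = 640 − 522 = 118
b = Sxy/Sxx = 118/83.428571 = 1.414384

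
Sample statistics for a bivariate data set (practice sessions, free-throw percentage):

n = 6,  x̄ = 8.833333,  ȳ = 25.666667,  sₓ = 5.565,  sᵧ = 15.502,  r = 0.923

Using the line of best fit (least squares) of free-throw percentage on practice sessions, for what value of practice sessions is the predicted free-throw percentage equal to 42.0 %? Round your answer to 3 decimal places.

b = r · sᵧ/sₓ = 0.923 · 15.502/5.565 = 2.571131
a = ȳ − b·x̄ = 25.666667 − 2.571131·8.833333 = 2.955008
Set a + b·x = 42.0: x = (42.0 − 2.955008) / 2.571131 = 15.185919

15.186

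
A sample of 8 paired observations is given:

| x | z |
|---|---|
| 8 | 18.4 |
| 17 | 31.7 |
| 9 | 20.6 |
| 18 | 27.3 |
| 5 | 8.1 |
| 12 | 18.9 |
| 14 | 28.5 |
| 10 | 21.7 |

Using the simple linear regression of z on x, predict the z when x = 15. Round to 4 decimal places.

n = 8, Σx = 93, Σy = 175.2, Σxy = 2246.2, Σx² = 1223
Sxx = Σx² − (Σx)²/n = 1223 − 1081.125 = 141.875
Sxy = Σxy − (Σx)(Σy)/n = 2246.2 − 2036.7 = 209.5
b = Sxy/Sxx = 209.5/141.875 = 1.476652
a = ȳ − b·x̄ = 21.9 − 1.476652·11.625 = 4.733921
ŷ(15) = a + b·15 = 4.733921 + 1.476652·15 = 26.883700

26.8837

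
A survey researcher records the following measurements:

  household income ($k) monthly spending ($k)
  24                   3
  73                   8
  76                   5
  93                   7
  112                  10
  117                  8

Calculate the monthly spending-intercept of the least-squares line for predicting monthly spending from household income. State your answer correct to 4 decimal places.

n = 6, Σx = 495, Σy = 41, Σxy = 3743, Σx² = 46563
Sxx = Σx² − (Σx)²/n = 46563 − 40837.5 = 5725.5
Sxy = Σxy − (Σx)(Σy)/n = 3743 − 3382.5 = 360.5
b = Sxy/Sxx = 360.5/5725.5 = 0.062964
a = ȳ − b·x̄ = 6.833333 − 0.062964·82.5 = 1.638809

1.6388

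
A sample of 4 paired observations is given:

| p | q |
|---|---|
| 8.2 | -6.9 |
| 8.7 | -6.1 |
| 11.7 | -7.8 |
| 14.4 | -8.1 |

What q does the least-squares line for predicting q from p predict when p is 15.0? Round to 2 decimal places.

-8.40

n = 4, Σx = 43, Σy = -28.9, Σxy = -317.55, Σx² = 487.18
Sxx = Σx² − (Σx)²/n = 487.18 − 462.25 = 24.93
Sxy = Σxy − (Σx)(Σy)/n = -317.55 − (-310.675) = -6.875
b = Sxy/Sxx = -6.875/24.93 = -0.275772
a = ȳ − b·x̄ = -7.225 − (-0.275772)·10.75 = -4.260449
ŷ(15.0) = a + b·15.0 = -4.260449 + (-0.275772)·15 = -8.397032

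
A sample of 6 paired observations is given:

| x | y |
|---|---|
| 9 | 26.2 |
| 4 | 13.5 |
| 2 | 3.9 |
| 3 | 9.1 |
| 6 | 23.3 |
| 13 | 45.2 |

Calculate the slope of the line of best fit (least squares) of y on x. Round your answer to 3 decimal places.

n = 6, Σx = 37, Σy = 121.2, Σxy = 1052.3, Σx² = 315
Sxx = Σx² − (Σx)²/n = 315 − 228.166667 = 86.833333
Sxy = Σxy − (Σx)(Σy)/n = 1052.3 − 747.4 = 304.9
b = Sxy/Sxx = 304.9/86.833333 = 3.511324

3.511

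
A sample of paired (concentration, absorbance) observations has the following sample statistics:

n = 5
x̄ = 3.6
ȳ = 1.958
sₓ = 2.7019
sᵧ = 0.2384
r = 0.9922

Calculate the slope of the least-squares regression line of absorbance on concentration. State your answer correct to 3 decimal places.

b = r · sᵧ/sₓ = 0.9922 · 0.2384/2.7019 = 0.087546

0.088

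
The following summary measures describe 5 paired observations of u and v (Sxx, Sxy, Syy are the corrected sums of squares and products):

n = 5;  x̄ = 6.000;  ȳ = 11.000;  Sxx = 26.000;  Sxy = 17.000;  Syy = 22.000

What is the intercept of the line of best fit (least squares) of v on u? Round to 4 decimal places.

b = Sxy/Sxx = 17/26 = 0.653846
a = ȳ − b·x̄ = 11 − 0.653846·6 = 7.076923

7.0769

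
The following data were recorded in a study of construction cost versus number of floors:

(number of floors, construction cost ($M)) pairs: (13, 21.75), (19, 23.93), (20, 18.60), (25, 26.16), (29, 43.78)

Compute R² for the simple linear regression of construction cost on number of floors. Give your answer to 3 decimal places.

n = 5, Σx = 106, Σy = 134.22, Σxy = 3033.04, Σx² = 2396, Σy² = 3992.7014
Sxx = Σx² − (Σx)²/n = 2396 − 2247.2 = 148.8
Sxy = Σxy − (Σx)(Σy)/n = 3033.04 − 2845.464 = 187.576
Syy = Σy² − (Σy)²/n = 3992.7014 − 3603.00168 = 389.69972
R² = Sxy²/(Sxx·Syy) = (187.576)²/(148.8·389.69972) = 0.606766

0.607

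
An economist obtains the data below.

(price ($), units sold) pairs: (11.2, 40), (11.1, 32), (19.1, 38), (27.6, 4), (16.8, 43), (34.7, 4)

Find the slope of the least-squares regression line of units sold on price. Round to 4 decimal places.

-1.6598

n = 6, Σx = 120.5, Σy = 161, Σxy = 2500.6, Σx² = 2861.55
Sxx = Σx² − (Σx)²/n = 2861.55 − 2420.041667 = 441.508333
Sxy = Σxy − (Σx)(Σy)/n = 2500.6 − 3233.416667 = -732.816667
b = Sxy/Sxx = -732.816667/441.508333 = -1.659803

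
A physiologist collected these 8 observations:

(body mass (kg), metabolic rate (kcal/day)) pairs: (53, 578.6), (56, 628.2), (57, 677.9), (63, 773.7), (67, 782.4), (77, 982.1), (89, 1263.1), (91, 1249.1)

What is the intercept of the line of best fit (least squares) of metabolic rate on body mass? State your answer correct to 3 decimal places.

-374.803

n = 8, Σx = 553, Σy = 6935.1, Σxy = 507354.9, Σx² = 39783
Sxx = Σx² − (Σx)²/n = 39783 − 38226.125 = 1556.875
Sxy = Σxy − (Σx)(Σy)/n = 507354.9 − 479388.7875 = 27966.1125
b = Sxy/Sxx = 27966.1125/1556.875 = 17.962979
a = ȳ − b·x̄ = 866.8875 − 17.962979·69.125 = -374.803404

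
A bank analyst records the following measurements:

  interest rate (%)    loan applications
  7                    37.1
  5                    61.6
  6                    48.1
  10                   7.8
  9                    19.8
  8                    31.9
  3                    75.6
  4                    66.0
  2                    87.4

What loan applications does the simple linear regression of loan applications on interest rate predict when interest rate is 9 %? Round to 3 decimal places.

19.442

n = 9, Σx = 54, Σy = 435.3, Σxy = 2033.3, Σx² = 384
Sxx = Σx² − (Σx)²/n = 384 − 324 = 60
Sxy = Σxy − (Σx)(Σy)/n = 2033.3 − 2611.8 = -578.5
b = Sxy/Sxx = -578.5/60 = -9.641667
a = ȳ − b·x̄ = 48.366667 − (-9.641667)·6 = 106.216667
ŷ(9) = a + b·9 = 106.216667 + (-9.641667)·9 = 19.441667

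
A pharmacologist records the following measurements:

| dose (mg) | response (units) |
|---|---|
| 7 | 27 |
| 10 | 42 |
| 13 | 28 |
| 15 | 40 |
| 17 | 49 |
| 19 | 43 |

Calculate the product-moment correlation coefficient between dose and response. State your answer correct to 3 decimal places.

n = 6, Σx = 81, Σy = 229, Σxy = 3223, Σx² = 1193, Σy² = 9127
Sxx = Σx² − (Σx)²/n = 1193 − 1093.5 = 99.5
Sxy = Σxy − (Σx)(Σy)/n = 3223 − 3091.5 = 131.5
Syy = Σy² − (Σy)²/n = 9127 − 8740.166667 = 386.833333
r = Sxy/√(Sxx·Syy) = 131.5/√(38489.916667) = 131.5/196.188472 = 0.670274

0.670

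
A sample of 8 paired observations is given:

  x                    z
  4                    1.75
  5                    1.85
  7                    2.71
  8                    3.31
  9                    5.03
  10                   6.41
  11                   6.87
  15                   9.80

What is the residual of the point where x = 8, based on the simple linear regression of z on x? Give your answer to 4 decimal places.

n = 8, Σx = 69, Σy = 37.73, Σxy = 393.64, Σx² = 681
Sxx = Σx² − (Σx)²/n = 681 − 595.125 = 85.875
Sxy = Σxy − (Σx)(Σy)/n = 393.64 − 325.42125 = 68.21875
b = Sxy/Sxx = 68.21875/85.875 = 0.794396
a = ȳ − b·x̄ = 4.71625 − 0.794396·8.625 = -2.135415
ŷ(8) = -2.135415 + 0.794396·8 = 4.219753
residual = y − ŷ = 3.31 − 4.219753 = -0.909753

-0.9098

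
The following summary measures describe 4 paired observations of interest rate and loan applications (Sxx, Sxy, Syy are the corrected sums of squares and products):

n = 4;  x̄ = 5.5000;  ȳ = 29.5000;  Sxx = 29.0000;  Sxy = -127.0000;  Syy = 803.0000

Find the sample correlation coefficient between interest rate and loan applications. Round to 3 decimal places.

-0.832

r = Sxy/√(Sxx·Syy) = -127/√(23287) = -127/152.600786 = -0.832237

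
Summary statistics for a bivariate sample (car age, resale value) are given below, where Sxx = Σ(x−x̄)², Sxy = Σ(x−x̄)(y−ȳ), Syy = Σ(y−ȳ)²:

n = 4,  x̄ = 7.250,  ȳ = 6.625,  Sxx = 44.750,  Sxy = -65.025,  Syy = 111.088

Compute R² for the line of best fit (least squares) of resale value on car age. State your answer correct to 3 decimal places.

R² = Sxy²/(Sxx·Syy) = (-65.025)²/(44.75·111.088) = 0.850551

0.851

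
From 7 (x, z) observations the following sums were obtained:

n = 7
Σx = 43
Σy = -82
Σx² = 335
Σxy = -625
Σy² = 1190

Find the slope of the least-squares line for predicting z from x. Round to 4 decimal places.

-1.7117

Sxx = Σx² − (Σx)²/n = 335 − 264.142857 = 70.857143
Sxy = Σxy − (Σx)(Σy)/n = -625 − (-503.714286) = -121.285714
b = Sxy/Sxx = -121.285714/70.857143 = -1.711694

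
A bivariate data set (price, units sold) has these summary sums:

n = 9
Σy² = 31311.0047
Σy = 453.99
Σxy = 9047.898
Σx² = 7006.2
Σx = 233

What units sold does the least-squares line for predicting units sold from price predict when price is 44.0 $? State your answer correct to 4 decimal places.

0.1422

Sxx = Σx² − (Σx)²/n = 7006.2 − 6032.111111 = 974.088889
Sxy = Σxy − (Σx)(Σy)/n = 9047.898 − 11753.296667 = -2705.398667
b = Sxy/Sxx = -2705.398667/974.088889 = -2.777363
a = ȳ − b·x̄ = 50.443333 − (-2.777363)·25.888889 = 122.346182
ŷ(44.0) = a + b·44.0 = 122.346182 + (-2.777363)·44 = 0.142199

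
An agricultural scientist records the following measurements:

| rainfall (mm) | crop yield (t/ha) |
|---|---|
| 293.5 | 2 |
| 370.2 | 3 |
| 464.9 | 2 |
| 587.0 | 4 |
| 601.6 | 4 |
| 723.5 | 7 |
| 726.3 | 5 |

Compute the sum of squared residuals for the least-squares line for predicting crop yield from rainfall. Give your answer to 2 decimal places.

4.73

n = 7, Σx = 3767, Σy = 27, Σxy = 16077.8, Σx² = 2196777.8, Σy² = 123
Sxx = Σx² − (Σx)²/n = 2196777.8 − 2027184.142857 = 169593.657143
Sxy = Σxy − (Σx)(Σy)/n = 16077.8 − 14529.857143 = 1547.942857
Syy = Σy² − (Σy)²/n = 123 − 104.142857 = 18.857143
b = Sxy/Sxx = 1547.942857/169593.657143 = 0.009127
SSE = Syy − b·Sxy = 18.857143 − 0.009127·1547.942857 = 4.728507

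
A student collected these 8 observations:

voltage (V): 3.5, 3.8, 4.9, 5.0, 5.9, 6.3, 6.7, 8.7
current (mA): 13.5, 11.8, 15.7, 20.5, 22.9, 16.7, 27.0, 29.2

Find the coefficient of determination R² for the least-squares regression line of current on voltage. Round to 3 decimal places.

n = 8, Σx = 44.8, Σy = 157.3, Σxy = 946.78, Σx² = 270.78, Σy² = 3373.17
Sxx = Σx² − (Σx)²/n = 270.78 − 250.88 = 19.9
Sxy = Σxy − (Σx)(Σy)/n = 946.78 − 880.88 = 65.9
Syy = Σy² − (Σy)²/n = 3373.17 − 3092.91125 = 280.25875
R² = Sxy²/(Sxx·Syy) = (65.9)²/(19.9·280.25875) = 0.778679

0.779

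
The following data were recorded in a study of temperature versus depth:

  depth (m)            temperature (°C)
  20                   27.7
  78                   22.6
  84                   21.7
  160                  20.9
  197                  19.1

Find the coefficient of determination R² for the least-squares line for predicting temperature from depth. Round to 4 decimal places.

0.8259

n = 5, Σx = 539, Σy = 112, Σxy = 11246.3, Σx² = 77949, Σy² = 2550.56
Sxx = Σx² − (Σx)²/n = 77949 − 58104.2 = 19844.8
Sxy = Σxy − (Σx)(Σy)/n = 11246.3 − 12073.6 = -827.3
Syy = Σy² − (Σy)²/n = 2550.56 − 2508.8 = 41.76
R² = Sxy²/(Sxx·Syy) = (-827.3)²/(19844.8·41.76) = 0.825884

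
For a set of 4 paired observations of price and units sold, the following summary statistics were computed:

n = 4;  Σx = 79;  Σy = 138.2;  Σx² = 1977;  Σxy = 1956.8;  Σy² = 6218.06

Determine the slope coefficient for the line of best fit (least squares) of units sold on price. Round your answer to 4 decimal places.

-1.8540

Sxx = Σx² − (Σx)²/n = 1977 − 1560.25 = 416.75
Sxy = Σxy − (Σx)(Σy)/n = 1956.8 − 2729.45 = -772.65
b = Sxy/Sxx = -772.65/416.75 = -1.853989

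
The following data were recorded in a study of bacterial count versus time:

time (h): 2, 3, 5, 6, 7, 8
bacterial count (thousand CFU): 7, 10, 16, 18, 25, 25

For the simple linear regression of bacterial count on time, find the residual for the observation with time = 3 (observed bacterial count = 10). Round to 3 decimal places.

n = 6, Σx = 31, Σy = 101, Σxy = 607, Σx² = 187
Sxx = Σx² − (Σx)²/n = 187 − 160.166667 = 26.833333
Sxy = Σxy − (Σx)(Σy)/n = 607 − 521.833333 = 85.166667
b = Sxy/Sxx = 85.166667/26.833333 = 3.173913
a = ȳ − b·x̄ = 16.833333 − 3.173913·5.166667 = 0.434783
ŷ(3) = 0.434783 + 3.173913·3 = 9.956522
residual = y − ŷ = 10 − 9.956522 = 0.043478

0.043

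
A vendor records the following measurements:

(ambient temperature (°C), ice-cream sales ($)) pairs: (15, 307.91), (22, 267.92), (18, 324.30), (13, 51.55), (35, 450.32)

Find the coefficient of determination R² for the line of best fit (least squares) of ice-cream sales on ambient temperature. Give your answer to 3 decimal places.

n = 5, Σx = 103, Σy = 1402, Σxy = 32781.64, Σx² = 2427, Σy² = 477205.6894
Sxx = Σx² − (Σx)²/n = 2427 − 2121.8 = 305.2
Sxy = Σxy − (Σx)(Σy)/n = 32781.64 − 28881.2 = 3900.44
Syy = Σy² − (Σy)²/n = 477205.6894 − 393120.8 = 84084.8894
R² = Sxy²/(Sxx·Syy) = (3900.44)²/(305.2·84084.8894) = 0.592823

0.593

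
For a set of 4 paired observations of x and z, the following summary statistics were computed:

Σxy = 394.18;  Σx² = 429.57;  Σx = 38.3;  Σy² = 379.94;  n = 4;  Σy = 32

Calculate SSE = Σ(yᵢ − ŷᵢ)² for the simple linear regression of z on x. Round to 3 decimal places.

Sxx = Σx² − (Σx)²/n = 429.57 − 366.7225 = 62.8475
Sxy = Σxy − (Σx)(Σy)/n = 394.18 − 306.4 = 87.78
Syy = Σy² − (Σy)²/n = 379.94 − 256 = 123.94
b = Sxy/Sxx = 87.78/62.8475 = 1.396714
SSE = Syy − b·Sxy = 123.94 − 1.396714·87.78 = 1.336421

1.336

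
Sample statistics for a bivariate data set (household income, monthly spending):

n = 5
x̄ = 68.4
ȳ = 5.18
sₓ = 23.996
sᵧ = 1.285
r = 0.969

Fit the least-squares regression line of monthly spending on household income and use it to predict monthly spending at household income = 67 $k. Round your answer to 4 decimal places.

5.1074

b = r · sᵧ/sₓ = 0.969 · 1.285/23.996 = 0.051891
a = ȳ − b·x̄ = 5.18 − 0.051891·68.4 = 1.630688
ŷ(67) = a + b·67 = 1.630688 + 0.051891·67 = 5.107353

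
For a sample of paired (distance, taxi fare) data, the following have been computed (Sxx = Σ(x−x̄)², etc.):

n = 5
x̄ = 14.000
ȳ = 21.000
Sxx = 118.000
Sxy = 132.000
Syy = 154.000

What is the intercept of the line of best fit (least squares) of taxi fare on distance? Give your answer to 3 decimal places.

5.339

b = Sxy/Sxx = 132/118 = 1.118644
a = ȳ − b·x̄ = 21 − 1.118644·14 = 5.338983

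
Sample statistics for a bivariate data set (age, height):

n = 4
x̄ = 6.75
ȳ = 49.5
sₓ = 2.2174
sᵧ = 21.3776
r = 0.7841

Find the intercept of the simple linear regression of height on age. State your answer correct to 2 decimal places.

b = r · sᵧ/sₓ = 0.7841 · 21.3776/2.2174 = 7.559383
a = ȳ − b·x̄ = 49.5 − 7.559383·6.75 = -1.525836

-1.53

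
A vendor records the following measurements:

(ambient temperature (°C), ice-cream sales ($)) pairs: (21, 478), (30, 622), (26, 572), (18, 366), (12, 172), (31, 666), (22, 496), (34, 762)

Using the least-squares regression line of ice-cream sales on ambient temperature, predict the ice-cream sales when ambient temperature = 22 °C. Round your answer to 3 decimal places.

461.084

n = 8, Σx = 194, Σy = 4134, Σxy = 109688, Σx² = 5086
Sxx = Σx² − (Σx)²/n = 5086 − 4704.5 = 381.5
Sxy = Σxy − (Σx)(Σy)/n = 109688 − 100249.5 = 9438.5
b = Sxy/Sxx = 9438.5/381.5 = 24.740498
a = ȳ − b·x̄ = 516.75 − 24.740498·24.25 = -83.207077
ŷ(22) = a + b·22 = -83.207077 + 24.740498·22 = 461.083879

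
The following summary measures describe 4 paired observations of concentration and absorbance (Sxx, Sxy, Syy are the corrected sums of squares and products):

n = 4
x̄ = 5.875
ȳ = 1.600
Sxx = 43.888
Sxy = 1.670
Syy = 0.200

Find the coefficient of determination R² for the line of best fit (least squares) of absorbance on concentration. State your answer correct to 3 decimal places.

0.318

R² = Sxy²/(Sxx·Syy) = (1.67)²/(43.888·0.2) = 0.317729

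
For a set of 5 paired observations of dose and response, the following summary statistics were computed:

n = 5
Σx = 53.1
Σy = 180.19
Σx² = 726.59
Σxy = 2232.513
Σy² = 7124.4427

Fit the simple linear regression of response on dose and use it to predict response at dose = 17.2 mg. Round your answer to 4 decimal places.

Sxx = Σx² − (Σx)²/n = 726.59 − 563.922 = 162.668
Sxy = Σxy − (Σx)(Σy)/n = 2232.513 − 1913.6178 = 318.8952
b = Sxy/Sxx = 318.8952/162.668 = 1.960405
a = ȳ − b·x̄ = 36.038 − 1.960405·10.62 = 15.218496
ŷ(17.2) = a + b·17.2 = 15.218496 + 1.960405·17.2 = 48.937466

48.9375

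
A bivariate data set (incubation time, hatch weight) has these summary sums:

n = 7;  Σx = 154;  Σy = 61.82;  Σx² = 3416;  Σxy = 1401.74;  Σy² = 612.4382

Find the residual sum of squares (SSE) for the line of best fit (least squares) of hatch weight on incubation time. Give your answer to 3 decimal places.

Sxx = Σx² − (Σx)²/n = 3416 − 3388 = 28
Sxy = Σxy − (Σx)(Σy)/n = 1401.74 − 1360.04 = 41.7
Syy = Σy² − (Σy)²/n = 612.4382 − 545.958914 = 66.479286
b = Sxy/Sxx = 41.7/28 = 1.489286
SSE = Syy − b·Sxy = 66.479286 − 1.489286·41.7 = 4.376071

4.376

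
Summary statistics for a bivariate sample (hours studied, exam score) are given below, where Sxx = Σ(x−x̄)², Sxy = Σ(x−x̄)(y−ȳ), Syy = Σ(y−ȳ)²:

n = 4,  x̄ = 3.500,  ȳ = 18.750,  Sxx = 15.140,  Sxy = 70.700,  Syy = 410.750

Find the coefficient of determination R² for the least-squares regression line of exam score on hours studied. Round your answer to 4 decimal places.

R² = Sxy²/(Sxx·Syy) = (70.7)²/(15.14·410.75) = 0.803777

0.8038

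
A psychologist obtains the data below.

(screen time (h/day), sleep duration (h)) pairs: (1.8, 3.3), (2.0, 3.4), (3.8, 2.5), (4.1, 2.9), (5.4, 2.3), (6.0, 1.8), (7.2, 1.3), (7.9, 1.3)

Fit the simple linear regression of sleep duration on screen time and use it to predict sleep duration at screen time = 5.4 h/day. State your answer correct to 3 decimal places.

n = 8, Σx = 38.2, Σy = 18.8, Σxy = 76.98, Σx² = 217.9
Sxx = Σx² − (Σx)²/n = 217.9 − 182.405 = 35.495
Sxy = Σxy − (Σx)(Σy)/n = 76.98 − 89.77 = -12.79
b = Sxy/Sxx = -12.79/35.495 = -0.360332
a = ȳ − b·x̄ = 2.35 − (-0.360332)·4.775 = 4.070587
ŷ(5.4) = a + b·5.4 = 4.070587 + (-0.360332)·5.4 = 2.124792

2.125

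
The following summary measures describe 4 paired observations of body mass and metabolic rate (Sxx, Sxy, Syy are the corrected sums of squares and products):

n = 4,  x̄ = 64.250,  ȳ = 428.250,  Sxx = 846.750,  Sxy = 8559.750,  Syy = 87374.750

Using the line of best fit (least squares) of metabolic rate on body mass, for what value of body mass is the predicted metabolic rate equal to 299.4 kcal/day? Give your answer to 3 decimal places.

51.504

b = Sxy/Sxx = 8559.75/846.75 = 10.108946
a = ȳ − b·x̄ = 428.25 − 10.108946·64.25 = -221.249779
Set a + b·x = 299.4: x = (299.4 − (-221.249779)) / 10.108946 = 51.503864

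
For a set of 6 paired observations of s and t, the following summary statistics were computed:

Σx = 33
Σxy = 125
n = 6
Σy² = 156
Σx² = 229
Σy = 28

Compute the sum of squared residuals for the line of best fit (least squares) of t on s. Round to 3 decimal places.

Sxx = Σx² − (Σx)²/n = 229 − 181.5 = 47.5
Sxy = Σxy − (Σx)(Σy)/n = 125 − 154 = -29
Syy = Σy² − (Σy)²/n = 156 − 130.666667 = 25.333333
b = Sxy/Sxx = -29/47.5 = -0.610526
SSE = Syy − b·Sxy = 25.333333 − (-0.610526)·(-29) = 7.628070

7.628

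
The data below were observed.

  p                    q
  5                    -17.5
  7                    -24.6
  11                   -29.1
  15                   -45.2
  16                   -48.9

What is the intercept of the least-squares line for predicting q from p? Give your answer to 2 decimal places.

-3.39

n = 5, Σx = 54, Σy = -165.3, Σxy = -2040.2, Σx² = 676
Sxx = Σx² − (Σx)²/n = 676 − 583.2 = 92.8
Sxy = Σxy − (Σx)(Σy)/n = -2040.2 − (-1785.24) = -254.96
b = Sxy/Sxx = -254.96/92.8 = -2.747414
a = ȳ − b·x̄ = -33.06 − (-2.747414)·10.8 = -3.387931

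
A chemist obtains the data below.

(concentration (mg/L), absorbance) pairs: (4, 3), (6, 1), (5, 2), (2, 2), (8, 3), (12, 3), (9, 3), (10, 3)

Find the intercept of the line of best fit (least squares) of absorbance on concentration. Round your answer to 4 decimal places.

n = 8, Σx = 56, Σy = 20, Σxy = 149, Σx² = 470
Sxx = Σx² − (Σx)²/n = 470 − 392 = 78
Sxy = Σxy − (Σx)(Σy)/n = 149 − 140 = 9
b = Sxy/Sxx = 9/78 = 0.115385
a = ȳ − b·x̄ = 2.5 − 0.115385·7 = 1.692308

1.6923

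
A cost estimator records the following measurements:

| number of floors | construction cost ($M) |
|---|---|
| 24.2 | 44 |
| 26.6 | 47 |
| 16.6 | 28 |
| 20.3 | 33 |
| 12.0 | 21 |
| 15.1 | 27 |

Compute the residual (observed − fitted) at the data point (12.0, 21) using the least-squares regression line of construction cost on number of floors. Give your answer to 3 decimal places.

n = 6, Σx = 114.8, Σy = 200, Σxy = 4109.4, Σx² = 2352.86
Sxx = Σx² − (Σx)²/n = 2352.86 − 2196.506667 = 156.353333
Sxy = Σxy − (Σx)(Σy)/n = 4109.4 − 3826.666667 = 282.733333
b = Sxy/Sxx = 282.733333/156.353333 = 1.808297
a = ȳ − b·x̄ = 33.333333 − 1.808297·19.133333 = -1.265424
ŷ(12.0) = -1.265424 + 1.808297·12 = 20.434145
residual = y − ŷ = 21 − 20.434145 = 0.565855

0.566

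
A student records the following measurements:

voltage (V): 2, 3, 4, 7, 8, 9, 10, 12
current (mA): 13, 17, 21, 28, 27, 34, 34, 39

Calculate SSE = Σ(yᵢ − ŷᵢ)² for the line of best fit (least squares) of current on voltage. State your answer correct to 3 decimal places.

16.217

n = 8, Σx = 55, Σy = 213, Σxy = 1687, Σx² = 467, Σy² = 6245
Sxx = Σx² − (Σx)²/n = 467 − 378.125 = 88.875
Sxy = Σxy − (Σx)(Σy)/n = 1687 − 1464.375 = 222.625
Syy = Σy² − (Σy)²/n = 6245 − 5671.125 = 573.875
b = Sxy/Sxx = 222.625/88.875 = 2.504923
SSE = Syy − b·Sxy = 573.875 − 2.504923·222.625 = 16.216596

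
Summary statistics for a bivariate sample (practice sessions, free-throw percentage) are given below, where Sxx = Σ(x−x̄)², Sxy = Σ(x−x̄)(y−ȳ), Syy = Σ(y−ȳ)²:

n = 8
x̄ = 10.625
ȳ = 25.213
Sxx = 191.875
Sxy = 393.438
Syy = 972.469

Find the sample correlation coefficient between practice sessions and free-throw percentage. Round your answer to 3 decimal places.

r = Sxy/√(Sxx·Syy) = 393.438/√(186592.489375) = 393.438/431.963528 = 0.910813

0.911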